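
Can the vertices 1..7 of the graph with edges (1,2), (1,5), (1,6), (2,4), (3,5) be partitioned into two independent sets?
Yes. Partition: {1, 3, 4, 7}, {2, 5, 6}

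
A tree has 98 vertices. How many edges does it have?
97 (A tree on V vertices has V - 1 edges, so 98 - 1 = 97)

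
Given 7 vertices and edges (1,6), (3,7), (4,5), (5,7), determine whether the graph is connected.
No, it has 3 components: {1, 6}, {2}, {3, 4, 5, 7}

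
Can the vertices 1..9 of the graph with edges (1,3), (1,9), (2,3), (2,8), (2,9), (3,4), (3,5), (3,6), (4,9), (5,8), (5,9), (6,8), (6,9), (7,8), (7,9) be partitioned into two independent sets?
Yes. Partition: {1, 2, 4, 5, 6, 7}, {3, 8, 9}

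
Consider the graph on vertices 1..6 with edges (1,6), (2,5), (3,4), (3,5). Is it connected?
No, it has 2 components: {1, 6}, {2, 3, 4, 5}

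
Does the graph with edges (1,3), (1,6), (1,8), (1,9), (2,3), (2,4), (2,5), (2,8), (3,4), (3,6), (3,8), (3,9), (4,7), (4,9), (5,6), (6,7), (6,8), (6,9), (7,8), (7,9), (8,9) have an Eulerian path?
Yes — and in fact it has an Eulerian circuit (the graph is connected and all 9 vertices have even degree)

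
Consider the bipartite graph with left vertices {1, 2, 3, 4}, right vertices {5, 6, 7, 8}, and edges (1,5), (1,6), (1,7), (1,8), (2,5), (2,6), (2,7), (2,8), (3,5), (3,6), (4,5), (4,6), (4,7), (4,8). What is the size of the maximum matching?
4 (matching: (1,8), (2,7), (3,6), (4,5); upper bound min(|L|,|R|) = min(4,4) = 4)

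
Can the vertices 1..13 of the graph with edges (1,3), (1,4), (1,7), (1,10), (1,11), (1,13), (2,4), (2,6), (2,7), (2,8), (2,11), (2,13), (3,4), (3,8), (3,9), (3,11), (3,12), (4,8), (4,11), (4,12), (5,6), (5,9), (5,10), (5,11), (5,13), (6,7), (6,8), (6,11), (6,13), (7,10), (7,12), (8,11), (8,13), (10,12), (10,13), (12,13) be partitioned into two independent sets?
No (odd cycle of length 3: 13 -> 1 -> 10 -> 13)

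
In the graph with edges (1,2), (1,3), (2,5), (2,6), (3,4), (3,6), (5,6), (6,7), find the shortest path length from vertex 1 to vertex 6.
2 (path: 1 -> 3 -> 6, 2 edges)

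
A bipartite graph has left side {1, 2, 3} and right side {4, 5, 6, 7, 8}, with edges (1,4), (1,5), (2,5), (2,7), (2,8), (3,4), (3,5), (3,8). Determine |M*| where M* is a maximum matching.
3 (matching: (1,5), (2,7), (3,8); upper bound min(|L|,|R|) = min(3,5) = 3)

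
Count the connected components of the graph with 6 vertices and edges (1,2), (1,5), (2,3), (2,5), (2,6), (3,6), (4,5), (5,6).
1 (components: {1, 2, 3, 4, 5, 6})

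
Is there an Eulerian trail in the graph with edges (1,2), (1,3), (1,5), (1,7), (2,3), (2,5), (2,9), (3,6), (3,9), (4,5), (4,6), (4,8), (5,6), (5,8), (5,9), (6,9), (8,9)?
No (4 vertices have odd degree: {4, 7, 8, 9}; Eulerian path requires 0 or 2)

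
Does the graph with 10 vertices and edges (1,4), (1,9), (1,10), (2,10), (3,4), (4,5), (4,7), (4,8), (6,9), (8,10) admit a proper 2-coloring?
Yes. Partition: {1, 2, 3, 5, 6, 7, 8}, {4, 9, 10}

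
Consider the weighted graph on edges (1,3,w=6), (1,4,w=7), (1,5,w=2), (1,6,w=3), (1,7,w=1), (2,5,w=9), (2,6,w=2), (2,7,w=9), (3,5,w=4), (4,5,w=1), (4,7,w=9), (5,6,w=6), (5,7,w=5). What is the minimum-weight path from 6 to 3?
9 (path: 6 -> 1 -> 3; weights 3 + 6 = 9)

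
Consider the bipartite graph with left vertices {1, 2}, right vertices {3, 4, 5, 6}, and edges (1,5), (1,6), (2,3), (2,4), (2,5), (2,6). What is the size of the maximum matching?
2 (matching: (1,6), (2,5); upper bound min(|L|,|R|) = min(2,4) = 2)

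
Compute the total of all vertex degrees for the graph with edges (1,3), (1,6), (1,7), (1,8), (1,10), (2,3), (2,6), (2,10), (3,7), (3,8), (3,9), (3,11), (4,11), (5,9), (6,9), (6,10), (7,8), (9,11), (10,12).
38 (handshake: sum of degrees = 2|E| = 2 x 19 = 38)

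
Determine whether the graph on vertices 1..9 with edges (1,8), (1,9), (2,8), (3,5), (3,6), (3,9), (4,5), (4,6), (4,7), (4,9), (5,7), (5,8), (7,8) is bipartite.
No (odd cycle of length 5: 5 -> 8 -> 1 -> 9 -> 4 -> 5)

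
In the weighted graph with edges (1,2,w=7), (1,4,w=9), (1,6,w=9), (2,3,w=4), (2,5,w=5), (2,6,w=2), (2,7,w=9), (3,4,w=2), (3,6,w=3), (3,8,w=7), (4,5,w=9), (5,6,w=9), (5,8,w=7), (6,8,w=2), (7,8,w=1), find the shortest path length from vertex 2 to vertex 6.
2 (path: 2 -> 6; weights 2 = 2)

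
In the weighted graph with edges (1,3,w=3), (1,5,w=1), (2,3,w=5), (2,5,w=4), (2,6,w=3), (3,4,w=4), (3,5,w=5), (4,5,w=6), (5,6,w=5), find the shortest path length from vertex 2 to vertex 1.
5 (path: 2 -> 5 -> 1; weights 4 + 1 = 5)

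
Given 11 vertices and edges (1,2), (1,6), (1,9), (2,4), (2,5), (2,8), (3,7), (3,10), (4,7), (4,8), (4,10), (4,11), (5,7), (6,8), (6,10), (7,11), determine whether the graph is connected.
Yes (BFS from 1 visits [1, 2, 6, 9, 4, 5, 8, 10, 7, 11, 3] — all 11 vertices reached)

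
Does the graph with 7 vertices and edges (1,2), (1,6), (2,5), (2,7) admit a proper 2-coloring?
Yes. Partition: {1, 3, 4, 5, 7}, {2, 6}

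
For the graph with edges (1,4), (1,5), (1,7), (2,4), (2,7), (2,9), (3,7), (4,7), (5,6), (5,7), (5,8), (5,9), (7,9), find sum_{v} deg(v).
26 (handshake: sum of degrees = 2|E| = 2 x 13 = 26)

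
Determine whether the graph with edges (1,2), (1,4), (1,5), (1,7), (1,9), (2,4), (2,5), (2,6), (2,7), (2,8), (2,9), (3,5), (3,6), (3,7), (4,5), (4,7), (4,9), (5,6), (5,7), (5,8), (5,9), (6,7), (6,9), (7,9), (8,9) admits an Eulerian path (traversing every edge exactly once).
No (8 vertices have odd degree: {1, 2, 3, 4, 6, 7, 8, 9}; Eulerian path requires 0 or 2)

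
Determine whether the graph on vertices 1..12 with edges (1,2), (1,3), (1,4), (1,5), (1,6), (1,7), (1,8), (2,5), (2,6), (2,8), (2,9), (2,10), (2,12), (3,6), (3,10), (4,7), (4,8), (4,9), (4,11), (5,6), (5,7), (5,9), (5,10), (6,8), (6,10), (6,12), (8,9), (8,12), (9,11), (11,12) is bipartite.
No (odd cycle of length 3: 4 -> 1 -> 8 -> 4)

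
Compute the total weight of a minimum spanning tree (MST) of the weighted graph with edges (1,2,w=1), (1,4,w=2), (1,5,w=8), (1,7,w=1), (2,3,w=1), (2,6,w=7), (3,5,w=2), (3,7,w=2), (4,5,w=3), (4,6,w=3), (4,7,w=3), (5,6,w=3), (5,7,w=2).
10 (MST edges: (1,2,w=1), (1,4,w=2), (1,7,w=1), (2,3,w=1), (3,5,w=2), (4,6,w=3); sum of weights 1 + 2 + 1 + 1 + 2 + 3 = 10)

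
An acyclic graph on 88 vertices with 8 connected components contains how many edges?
80 (Each of the 8 component trees on V_i vertices has V_i - 1 edges; summing gives V - C = 88 - 8 = 80)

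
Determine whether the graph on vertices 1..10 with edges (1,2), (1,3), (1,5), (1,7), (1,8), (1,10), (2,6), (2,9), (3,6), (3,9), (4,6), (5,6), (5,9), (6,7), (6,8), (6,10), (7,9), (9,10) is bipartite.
Yes. Partition: {1, 6, 9}, {2, 3, 4, 5, 7, 8, 10}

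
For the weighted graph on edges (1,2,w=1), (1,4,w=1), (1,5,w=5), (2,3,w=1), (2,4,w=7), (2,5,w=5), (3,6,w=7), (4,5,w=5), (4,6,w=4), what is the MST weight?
12 (MST edges: (1,2,w=1), (1,4,w=1), (1,5,w=5), (2,3,w=1), (4,6,w=4); sum of weights 1 + 1 + 5 + 1 + 4 = 12)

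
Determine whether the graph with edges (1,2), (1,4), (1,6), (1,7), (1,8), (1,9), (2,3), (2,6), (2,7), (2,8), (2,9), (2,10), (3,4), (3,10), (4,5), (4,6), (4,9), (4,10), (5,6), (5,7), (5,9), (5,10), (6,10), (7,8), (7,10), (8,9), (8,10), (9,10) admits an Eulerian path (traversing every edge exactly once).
No (6 vertices have odd degree: {2, 3, 5, 6, 7, 8}; Eulerian path requires 0 or 2)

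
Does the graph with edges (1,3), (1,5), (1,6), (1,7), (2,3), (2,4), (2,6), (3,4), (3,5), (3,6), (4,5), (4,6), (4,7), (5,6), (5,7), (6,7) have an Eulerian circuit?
No (4 vertices have odd degree: {2, 3, 4, 5}; Eulerian circuit requires 0)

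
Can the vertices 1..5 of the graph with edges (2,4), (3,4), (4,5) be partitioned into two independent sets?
Yes. Partition: {1, 2, 3, 5}, {4}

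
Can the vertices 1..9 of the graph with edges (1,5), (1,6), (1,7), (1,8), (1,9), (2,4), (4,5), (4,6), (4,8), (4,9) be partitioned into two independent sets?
Yes. Partition: {1, 3, 4}, {2, 5, 6, 7, 8, 9}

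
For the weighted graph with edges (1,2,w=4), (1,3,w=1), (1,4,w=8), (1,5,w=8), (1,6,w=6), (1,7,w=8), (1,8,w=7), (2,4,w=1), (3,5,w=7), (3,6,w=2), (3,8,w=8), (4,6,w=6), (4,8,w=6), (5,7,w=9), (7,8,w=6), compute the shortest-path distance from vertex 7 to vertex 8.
6 (path: 7 -> 8; weights 6 = 6)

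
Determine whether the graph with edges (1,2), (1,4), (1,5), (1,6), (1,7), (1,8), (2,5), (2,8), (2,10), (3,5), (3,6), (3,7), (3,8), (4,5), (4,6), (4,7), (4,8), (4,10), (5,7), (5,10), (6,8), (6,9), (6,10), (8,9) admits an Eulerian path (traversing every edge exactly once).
Yes — and in fact it has an Eulerian circuit (the graph is connected and all 10 vertices have even degree)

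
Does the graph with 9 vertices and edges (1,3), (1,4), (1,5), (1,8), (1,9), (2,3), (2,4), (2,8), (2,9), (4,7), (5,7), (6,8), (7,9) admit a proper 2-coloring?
Yes. Partition: {1, 2, 6, 7}, {3, 4, 5, 8, 9}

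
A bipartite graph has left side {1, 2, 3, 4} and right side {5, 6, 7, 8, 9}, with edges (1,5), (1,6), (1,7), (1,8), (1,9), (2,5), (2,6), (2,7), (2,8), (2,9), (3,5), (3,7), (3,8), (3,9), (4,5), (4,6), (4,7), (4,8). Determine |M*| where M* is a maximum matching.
4 (matching: (1,9), (2,8), (3,7), (4,6); upper bound min(|L|,|R|) = min(4,5) = 4)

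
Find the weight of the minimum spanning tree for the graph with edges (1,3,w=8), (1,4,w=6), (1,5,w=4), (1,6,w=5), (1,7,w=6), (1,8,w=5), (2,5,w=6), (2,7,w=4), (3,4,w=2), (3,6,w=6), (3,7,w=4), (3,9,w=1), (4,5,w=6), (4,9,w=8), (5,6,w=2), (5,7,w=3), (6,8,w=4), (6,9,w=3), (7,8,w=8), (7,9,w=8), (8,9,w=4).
23 (MST edges: (1,5,w=4), (2,7,w=4), (3,4,w=2), (3,9,w=1), (5,6,w=2), (5,7,w=3), (6,8,w=4), (6,9,w=3); sum of weights 4 + 4 + 2 + 1 + 2 + 3 + 4 + 3 = 23)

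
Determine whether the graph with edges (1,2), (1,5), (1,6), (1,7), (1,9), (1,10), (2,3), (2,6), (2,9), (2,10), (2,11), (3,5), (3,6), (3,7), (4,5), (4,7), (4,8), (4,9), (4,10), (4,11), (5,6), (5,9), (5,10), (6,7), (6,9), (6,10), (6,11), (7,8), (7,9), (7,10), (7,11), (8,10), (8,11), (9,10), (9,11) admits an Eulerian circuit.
Yes (the graph is connected and all 11 vertices have even degree)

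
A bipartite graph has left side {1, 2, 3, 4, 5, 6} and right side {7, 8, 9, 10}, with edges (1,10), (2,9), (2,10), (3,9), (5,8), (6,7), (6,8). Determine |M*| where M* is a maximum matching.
4 (matching: (1,10), (2,9), (5,8), (6,7); upper bound min(|L|,|R|) = min(6,4) = 4)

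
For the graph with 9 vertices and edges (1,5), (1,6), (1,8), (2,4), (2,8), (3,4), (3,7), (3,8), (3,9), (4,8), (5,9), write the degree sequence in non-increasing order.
[4, 4, 3, 3, 2, 2, 2, 1, 1] (degrees: deg(1)=3, deg(2)=2, deg(3)=4, deg(4)=3, deg(5)=2, deg(6)=1, deg(7)=1, deg(8)=4, deg(9)=2)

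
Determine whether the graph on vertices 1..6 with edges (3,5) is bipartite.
Yes. Partition: {1, 2, 3, 4, 6}, {5}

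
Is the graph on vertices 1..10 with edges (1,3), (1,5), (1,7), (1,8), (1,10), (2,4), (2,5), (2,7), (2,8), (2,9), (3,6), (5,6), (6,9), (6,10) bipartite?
Yes. Partition: {1, 2, 6}, {3, 4, 5, 7, 8, 9, 10}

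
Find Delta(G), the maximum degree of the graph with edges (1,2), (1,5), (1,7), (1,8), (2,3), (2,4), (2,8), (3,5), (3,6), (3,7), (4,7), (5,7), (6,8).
4 (attained at vertices 1, 2, 3, 7)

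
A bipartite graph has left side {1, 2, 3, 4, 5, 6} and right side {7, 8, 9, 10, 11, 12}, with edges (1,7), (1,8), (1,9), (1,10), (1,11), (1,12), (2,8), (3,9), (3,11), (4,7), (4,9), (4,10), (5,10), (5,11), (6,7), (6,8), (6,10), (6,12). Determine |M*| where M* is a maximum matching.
6 (matching: (1,12), (2,8), (3,11), (4,9), (5,10), (6,7); upper bound min(|L|,|R|) = min(6,6) = 6)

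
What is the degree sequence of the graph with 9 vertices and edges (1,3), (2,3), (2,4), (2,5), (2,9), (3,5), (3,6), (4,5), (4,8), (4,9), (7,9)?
[4, 4, 4, 3, 3, 1, 1, 1, 1] (degrees: deg(1)=1, deg(2)=4, deg(3)=4, deg(4)=4, deg(5)=3, deg(6)=1, deg(7)=1, deg(8)=1, deg(9)=3)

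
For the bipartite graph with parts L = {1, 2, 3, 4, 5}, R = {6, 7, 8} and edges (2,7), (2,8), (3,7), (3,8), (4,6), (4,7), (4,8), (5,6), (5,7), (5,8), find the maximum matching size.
3 (matching: (2,8), (3,7), (4,6); upper bound min(|L|,|R|) = min(5,3) = 3)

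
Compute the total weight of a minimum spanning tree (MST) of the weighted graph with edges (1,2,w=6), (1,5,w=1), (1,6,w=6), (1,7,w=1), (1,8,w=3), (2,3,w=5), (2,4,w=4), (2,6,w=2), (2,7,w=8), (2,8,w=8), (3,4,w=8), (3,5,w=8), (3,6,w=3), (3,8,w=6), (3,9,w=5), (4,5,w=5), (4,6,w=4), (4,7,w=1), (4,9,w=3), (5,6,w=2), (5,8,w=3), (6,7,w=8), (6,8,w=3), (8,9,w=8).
16 (MST edges: (1,5,w=1), (1,7,w=1), (1,8,w=3), (2,6,w=2), (3,6,w=3), (4,7,w=1), (4,9,w=3), (5,6,w=2); sum of weights 1 + 1 + 3 + 2 + 3 + 1 + 3 + 2 = 16)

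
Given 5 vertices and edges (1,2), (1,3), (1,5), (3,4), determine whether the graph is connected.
Yes (BFS from 1 visits [1, 2, 3, 5, 4] — all 5 vertices reached)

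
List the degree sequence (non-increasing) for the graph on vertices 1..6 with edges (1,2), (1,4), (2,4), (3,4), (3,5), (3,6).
[3, 3, 2, 2, 1, 1] (degrees: deg(1)=2, deg(2)=2, deg(3)=3, deg(4)=3, deg(5)=1, deg(6)=1)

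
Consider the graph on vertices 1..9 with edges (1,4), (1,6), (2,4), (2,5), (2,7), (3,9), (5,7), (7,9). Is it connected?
No, it has 2 components: {1, 2, 3, 4, 5, 6, 7, 9}, {8}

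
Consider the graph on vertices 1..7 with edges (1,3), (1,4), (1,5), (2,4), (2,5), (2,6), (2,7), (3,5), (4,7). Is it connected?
Yes (BFS from 1 visits [1, 3, 4, 5, 2, 7, 6] — all 7 vertices reached)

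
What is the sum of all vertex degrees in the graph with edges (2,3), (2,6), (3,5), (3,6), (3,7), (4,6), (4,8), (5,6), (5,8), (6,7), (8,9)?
22 (handshake: sum of degrees = 2|E| = 2 x 11 = 22)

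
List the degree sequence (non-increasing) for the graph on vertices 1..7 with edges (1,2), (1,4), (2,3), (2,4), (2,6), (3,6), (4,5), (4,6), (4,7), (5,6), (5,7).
[5, 4, 4, 3, 2, 2, 2] (degrees: deg(1)=2, deg(2)=4, deg(3)=2, deg(4)=5, deg(5)=3, deg(6)=4, deg(7)=2)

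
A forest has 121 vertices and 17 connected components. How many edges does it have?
104 (Each of the 17 component trees on V_i vertices has V_i - 1 edges; summing gives V - C = 121 - 17 = 104)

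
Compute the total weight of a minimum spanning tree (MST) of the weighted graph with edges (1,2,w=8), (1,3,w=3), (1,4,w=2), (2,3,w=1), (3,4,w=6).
6 (MST edges: (1,3,w=3), (1,4,w=2), (2,3,w=1); sum of weights 3 + 2 + 1 = 6)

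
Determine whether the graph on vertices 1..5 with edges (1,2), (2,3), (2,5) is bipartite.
Yes. Partition: {1, 3, 4, 5}, {2}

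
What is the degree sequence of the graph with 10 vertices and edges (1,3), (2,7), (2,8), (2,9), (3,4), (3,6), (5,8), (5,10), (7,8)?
[3, 3, 3, 2, 2, 1, 1, 1, 1, 1] (degrees: deg(1)=1, deg(2)=3, deg(3)=3, deg(4)=1, deg(5)=2, deg(6)=1, deg(7)=2, deg(8)=3, deg(9)=1, deg(10)=1)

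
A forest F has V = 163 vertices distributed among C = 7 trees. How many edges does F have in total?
156 (Each of the 7 component trees on V_i vertices has V_i - 1 edges; summing gives V - C = 163 - 7 = 156)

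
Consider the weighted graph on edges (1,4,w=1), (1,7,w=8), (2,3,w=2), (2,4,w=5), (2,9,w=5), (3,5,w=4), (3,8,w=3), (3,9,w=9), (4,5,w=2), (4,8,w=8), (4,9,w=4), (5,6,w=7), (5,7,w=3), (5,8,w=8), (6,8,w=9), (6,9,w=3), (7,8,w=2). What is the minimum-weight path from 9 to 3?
7 (path: 9 -> 2 -> 3; weights 5 + 2 = 7)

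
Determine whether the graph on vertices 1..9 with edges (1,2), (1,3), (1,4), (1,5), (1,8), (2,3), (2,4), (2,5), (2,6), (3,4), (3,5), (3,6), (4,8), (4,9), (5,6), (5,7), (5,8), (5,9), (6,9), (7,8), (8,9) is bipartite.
No (odd cycle of length 3: 8 -> 1 -> 5 -> 8)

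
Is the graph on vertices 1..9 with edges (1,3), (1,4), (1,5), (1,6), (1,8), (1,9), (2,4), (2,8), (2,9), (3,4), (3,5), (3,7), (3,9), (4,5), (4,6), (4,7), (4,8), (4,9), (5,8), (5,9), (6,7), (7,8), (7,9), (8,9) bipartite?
No (odd cycle of length 3: 6 -> 1 -> 4 -> 6)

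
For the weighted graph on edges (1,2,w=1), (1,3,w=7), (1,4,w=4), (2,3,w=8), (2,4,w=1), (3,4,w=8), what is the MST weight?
9 (MST edges: (1,2,w=1), (1,3,w=7), (2,4,w=1); sum of weights 1 + 7 + 1 = 9)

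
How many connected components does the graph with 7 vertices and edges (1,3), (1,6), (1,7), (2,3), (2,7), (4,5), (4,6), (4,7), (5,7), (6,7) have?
1 (components: {1, 2, 3, 4, 5, 6, 7})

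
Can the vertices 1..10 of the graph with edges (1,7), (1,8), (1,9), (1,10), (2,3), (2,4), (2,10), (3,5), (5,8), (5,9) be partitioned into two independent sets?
Yes. Partition: {1, 2, 5, 6}, {3, 4, 7, 8, 9, 10}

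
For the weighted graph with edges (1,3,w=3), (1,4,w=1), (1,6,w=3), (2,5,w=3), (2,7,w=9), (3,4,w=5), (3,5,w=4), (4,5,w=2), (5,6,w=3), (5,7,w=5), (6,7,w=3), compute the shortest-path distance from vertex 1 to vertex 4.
1 (path: 1 -> 4; weights 1 = 1)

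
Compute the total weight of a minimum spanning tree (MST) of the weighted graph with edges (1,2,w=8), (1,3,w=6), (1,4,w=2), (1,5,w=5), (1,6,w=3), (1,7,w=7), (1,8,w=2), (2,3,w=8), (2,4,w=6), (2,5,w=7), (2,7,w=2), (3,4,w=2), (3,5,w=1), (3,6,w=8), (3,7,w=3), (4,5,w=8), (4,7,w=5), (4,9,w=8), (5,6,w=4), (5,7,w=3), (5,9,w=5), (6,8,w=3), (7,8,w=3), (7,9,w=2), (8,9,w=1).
15 (MST edges: (1,4,w=2), (1,6,w=3), (1,8,w=2), (2,7,w=2), (3,4,w=2), (3,5,w=1), (7,9,w=2), (8,9,w=1); sum of weights 2 + 3 + 2 + 2 + 2 + 1 + 2 + 1 = 15)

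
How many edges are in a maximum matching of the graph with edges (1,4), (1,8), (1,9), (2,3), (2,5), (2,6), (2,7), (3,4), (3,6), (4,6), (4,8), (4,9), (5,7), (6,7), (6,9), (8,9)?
4 (matching: (1,4), (2,5), (6,7), (8,9); upper bound floor(n/2) = floor(9/2) = 4)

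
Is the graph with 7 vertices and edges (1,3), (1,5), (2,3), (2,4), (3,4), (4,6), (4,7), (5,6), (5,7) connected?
Yes (BFS from 1 visits [1, 3, 5, 2, 4, 6, 7] — all 7 vertices reached)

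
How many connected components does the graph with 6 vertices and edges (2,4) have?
5 (components: {1}, {2, 4}, {3}, {5}, {6})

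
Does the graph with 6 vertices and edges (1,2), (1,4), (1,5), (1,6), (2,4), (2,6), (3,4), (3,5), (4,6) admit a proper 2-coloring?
No (odd cycle of length 3: 2 -> 1 -> 6 -> 2)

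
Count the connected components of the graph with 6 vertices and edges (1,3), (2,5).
4 (components: {1, 3}, {2, 5}, {4}, {6})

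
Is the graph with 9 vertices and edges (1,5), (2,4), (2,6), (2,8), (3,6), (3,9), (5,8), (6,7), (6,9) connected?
Yes (BFS from 1 visits [1, 5, 8, 2, 4, 6, 3, 7, 9] — all 9 vertices reached)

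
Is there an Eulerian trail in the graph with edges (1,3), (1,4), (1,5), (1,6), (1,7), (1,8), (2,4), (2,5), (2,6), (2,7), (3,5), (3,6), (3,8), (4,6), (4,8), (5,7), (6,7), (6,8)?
Yes — and in fact it has an Eulerian circuit (the graph is connected and all 8 vertices have even degree)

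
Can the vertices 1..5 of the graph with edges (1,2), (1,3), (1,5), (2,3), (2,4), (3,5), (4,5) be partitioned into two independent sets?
No (odd cycle of length 3: 2 -> 1 -> 3 -> 2)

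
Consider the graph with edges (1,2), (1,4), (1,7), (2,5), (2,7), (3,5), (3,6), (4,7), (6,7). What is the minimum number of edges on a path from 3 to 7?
2 (path: 3 -> 6 -> 7, 2 edges)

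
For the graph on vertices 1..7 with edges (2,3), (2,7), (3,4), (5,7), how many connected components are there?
3 (components: {1}, {2, 3, 4, 5, 7}, {6})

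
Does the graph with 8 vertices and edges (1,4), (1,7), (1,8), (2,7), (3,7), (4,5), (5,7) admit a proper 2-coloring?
Yes. Partition: {1, 2, 3, 5, 6}, {4, 7, 8}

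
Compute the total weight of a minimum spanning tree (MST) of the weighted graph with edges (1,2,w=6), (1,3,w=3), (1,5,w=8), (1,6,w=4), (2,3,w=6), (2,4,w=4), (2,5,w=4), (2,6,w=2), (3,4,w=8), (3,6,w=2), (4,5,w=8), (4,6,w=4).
15 (MST edges: (1,3,w=3), (2,4,w=4), (2,5,w=4), (2,6,w=2), (3,6,w=2); sum of weights 3 + 4 + 4 + 2 + 2 = 15)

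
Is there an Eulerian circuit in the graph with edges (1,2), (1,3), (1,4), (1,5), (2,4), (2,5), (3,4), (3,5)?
No (4 vertices have odd degree: {2, 3, 4, 5}; Eulerian circuit requires 0)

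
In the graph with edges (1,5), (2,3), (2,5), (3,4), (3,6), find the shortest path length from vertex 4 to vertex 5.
3 (path: 4 -> 3 -> 2 -> 5, 3 edges)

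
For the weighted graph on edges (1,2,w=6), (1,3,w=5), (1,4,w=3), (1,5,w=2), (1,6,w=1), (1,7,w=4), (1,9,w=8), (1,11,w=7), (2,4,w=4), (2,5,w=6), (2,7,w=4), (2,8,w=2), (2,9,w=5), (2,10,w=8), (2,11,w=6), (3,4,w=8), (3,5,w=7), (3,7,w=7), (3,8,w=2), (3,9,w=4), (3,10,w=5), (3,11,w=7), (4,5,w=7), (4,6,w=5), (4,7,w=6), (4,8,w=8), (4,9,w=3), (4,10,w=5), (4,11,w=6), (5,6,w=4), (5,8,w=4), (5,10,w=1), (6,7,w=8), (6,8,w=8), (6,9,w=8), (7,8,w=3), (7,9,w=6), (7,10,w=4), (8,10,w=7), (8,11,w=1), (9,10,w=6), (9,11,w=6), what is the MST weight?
22 (MST edges: (1,4,w=3), (1,5,w=2), (1,6,w=1), (1,7,w=4), (2,8,w=2), (3,8,w=2), (4,9,w=3), (5,10,w=1), (7,8,w=3), (8,11,w=1); sum of weights 3 + 2 + 1 + 4 + 2 + 2 + 3 + 1 + 3 + 1 = 22)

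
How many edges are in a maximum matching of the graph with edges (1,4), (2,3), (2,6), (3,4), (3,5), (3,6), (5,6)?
3 (matching: (1,4), (2,3), (5,6); upper bound floor(n/2) = floor(6/2) = 3)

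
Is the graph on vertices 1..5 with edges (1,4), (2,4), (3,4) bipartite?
Yes. Partition: {1, 2, 3, 5}, {4}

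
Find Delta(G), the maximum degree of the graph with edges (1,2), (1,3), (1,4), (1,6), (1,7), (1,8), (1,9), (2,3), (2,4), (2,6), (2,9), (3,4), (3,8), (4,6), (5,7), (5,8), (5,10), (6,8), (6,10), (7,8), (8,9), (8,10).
7 (attained at vertices 1, 8)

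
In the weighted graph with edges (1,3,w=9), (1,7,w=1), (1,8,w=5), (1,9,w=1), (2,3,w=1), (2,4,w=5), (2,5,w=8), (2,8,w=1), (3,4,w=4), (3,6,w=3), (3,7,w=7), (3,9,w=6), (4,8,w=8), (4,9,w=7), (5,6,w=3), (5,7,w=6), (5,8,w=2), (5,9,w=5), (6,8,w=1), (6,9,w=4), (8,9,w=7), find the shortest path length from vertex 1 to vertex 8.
5 (path: 1 -> 8; weights 5 = 5)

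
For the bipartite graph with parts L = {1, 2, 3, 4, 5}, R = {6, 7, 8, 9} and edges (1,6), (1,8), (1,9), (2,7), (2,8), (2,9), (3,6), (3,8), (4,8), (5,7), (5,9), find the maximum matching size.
4 (matching: (1,9), (2,8), (3,6), (5,7); upper bound min(|L|,|R|) = min(5,4) = 4)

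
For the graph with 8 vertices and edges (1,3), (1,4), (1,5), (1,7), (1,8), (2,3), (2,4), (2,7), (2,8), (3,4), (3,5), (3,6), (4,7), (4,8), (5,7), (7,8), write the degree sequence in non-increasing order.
[5, 5, 5, 5, 4, 4, 3, 1] (degrees: deg(1)=5, deg(2)=4, deg(3)=5, deg(4)=5, deg(5)=3, deg(6)=1, deg(7)=5, deg(8)=4)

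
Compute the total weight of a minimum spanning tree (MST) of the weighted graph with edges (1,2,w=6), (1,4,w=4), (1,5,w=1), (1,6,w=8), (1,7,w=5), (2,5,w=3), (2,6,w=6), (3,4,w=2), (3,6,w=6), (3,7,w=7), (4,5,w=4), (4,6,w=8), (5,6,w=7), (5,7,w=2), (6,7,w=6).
18 (MST edges: (1,4,w=4), (1,5,w=1), (2,5,w=3), (2,6,w=6), (3,4,w=2), (5,7,w=2); sum of weights 4 + 1 + 3 + 6 + 2 + 2 = 18)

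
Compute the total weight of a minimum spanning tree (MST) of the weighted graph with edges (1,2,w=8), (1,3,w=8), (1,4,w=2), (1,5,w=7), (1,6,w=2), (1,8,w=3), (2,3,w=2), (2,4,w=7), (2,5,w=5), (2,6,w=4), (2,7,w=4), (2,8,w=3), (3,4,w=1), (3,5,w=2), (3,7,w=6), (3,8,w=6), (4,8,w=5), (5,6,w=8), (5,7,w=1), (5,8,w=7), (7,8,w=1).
11 (MST edges: (1,4,w=2), (1,6,w=2), (2,3,w=2), (3,4,w=1), (3,5,w=2), (5,7,w=1), (7,8,w=1); sum of weights 2 + 2 + 2 + 1 + 2 + 1 + 1 = 11)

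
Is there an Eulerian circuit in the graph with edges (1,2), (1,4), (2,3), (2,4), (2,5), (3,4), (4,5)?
Yes (the graph is connected and all 5 vertices have even degree)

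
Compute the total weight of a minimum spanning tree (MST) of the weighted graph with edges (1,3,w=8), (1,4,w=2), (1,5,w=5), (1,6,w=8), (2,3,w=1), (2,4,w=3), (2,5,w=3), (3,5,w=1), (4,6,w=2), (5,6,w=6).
9 (MST edges: (1,4,w=2), (2,3,w=1), (2,4,w=3), (3,5,w=1), (4,6,w=2); sum of weights 2 + 1 + 3 + 1 + 2 = 9)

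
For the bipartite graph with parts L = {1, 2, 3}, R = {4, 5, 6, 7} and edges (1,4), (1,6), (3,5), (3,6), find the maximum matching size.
2 (matching: (1,6), (3,5); upper bound min(|L|,|R|) = min(3,4) = 3)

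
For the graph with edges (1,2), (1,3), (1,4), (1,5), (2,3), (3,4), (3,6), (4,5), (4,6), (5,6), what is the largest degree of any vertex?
4 (attained at vertices 1, 3, 4)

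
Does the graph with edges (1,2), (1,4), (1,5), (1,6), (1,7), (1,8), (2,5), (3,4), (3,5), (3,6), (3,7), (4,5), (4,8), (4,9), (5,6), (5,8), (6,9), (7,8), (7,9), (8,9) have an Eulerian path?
Yes (the graph is connected and exactly 2 vertices have odd degree: {4, 8}; any Eulerian path must start and end at those)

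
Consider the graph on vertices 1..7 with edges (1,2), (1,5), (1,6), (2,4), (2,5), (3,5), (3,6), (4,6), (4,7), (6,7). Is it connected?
Yes (BFS from 1 visits [1, 2, 5, 6, 4, 3, 7] — all 7 vertices reached)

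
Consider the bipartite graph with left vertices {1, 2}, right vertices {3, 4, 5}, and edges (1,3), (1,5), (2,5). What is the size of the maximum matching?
2 (matching: (1,3), (2,5); upper bound min(|L|,|R|) = min(2,3) = 2)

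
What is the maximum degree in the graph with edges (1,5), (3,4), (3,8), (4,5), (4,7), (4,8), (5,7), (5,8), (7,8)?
4 (attained at vertices 4, 5, 8)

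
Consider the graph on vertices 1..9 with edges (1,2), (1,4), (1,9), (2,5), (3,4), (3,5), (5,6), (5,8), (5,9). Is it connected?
No, it has 2 components: {1, 2, 3, 4, 5, 6, 8, 9}, {7}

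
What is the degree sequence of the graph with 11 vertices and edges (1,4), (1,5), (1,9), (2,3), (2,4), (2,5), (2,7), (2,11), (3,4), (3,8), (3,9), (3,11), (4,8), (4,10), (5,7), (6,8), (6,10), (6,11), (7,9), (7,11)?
[5, 5, 5, 4, 4, 3, 3, 3, 3, 3, 2] (degrees: deg(1)=3, deg(2)=5, deg(3)=5, deg(4)=5, deg(5)=3, deg(6)=3, deg(7)=4, deg(8)=3, deg(9)=3, deg(10)=2, deg(11)=4)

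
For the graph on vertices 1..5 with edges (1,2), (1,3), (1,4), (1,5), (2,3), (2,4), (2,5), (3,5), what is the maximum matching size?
2 (matching: (1,4), (2,5); upper bound floor(n/2) = floor(5/2) = 2)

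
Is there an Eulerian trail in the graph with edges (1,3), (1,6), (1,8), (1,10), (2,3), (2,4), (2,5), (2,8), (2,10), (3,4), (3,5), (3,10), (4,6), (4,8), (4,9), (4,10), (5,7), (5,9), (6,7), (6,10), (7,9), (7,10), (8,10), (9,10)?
Yes (the graph is connected and exactly 2 vertices have odd degree: {2, 3}; any Eulerian path must start and end at those)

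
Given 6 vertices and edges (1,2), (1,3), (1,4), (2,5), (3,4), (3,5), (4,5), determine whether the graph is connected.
No, it has 2 components: {1, 2, 3, 4, 5}, {6}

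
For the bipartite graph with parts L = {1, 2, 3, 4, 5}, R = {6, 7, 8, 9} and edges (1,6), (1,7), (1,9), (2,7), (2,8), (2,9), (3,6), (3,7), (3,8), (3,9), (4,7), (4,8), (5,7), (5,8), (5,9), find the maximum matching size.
4 (matching: (1,9), (2,8), (3,6), (4,7); upper bound min(|L|,|R|) = min(5,4) = 4)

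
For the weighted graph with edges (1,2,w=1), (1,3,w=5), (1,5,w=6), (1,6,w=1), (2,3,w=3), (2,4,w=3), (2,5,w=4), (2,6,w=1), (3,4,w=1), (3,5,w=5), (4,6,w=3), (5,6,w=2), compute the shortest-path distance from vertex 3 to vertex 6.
4 (path: 3 -> 4 -> 6; weights 1 + 3 = 4)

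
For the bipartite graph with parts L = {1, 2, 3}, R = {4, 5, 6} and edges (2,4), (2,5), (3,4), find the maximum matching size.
2 (matching: (2,5), (3,4); upper bound min(|L|,|R|) = min(3,3) = 3)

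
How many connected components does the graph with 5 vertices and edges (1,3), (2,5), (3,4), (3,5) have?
1 (components: {1, 2, 3, 4, 5})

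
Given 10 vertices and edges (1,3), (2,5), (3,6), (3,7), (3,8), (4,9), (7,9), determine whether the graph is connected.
No, it has 3 components: {1, 3, 4, 6, 7, 8, 9}, {2, 5}, {10}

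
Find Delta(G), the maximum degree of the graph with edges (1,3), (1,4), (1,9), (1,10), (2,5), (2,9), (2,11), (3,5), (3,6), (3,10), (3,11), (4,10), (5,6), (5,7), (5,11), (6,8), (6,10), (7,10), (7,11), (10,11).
6 (attained at vertex 10)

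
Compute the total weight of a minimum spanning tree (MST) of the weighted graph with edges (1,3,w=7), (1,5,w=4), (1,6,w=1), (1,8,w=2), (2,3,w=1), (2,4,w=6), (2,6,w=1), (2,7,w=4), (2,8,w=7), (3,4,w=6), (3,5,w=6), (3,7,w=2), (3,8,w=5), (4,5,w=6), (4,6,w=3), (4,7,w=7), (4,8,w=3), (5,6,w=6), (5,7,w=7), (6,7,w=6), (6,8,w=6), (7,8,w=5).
14 (MST edges: (1,5,w=4), (1,6,w=1), (1,8,w=2), (2,3,w=1), (2,6,w=1), (3,7,w=2), (4,6,w=3); sum of weights 4 + 1 + 2 + 1 + 1 + 2 + 3 = 14)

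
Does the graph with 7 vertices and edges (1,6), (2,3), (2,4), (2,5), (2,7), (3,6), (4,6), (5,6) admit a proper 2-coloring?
Yes. Partition: {1, 3, 4, 5, 7}, {2, 6}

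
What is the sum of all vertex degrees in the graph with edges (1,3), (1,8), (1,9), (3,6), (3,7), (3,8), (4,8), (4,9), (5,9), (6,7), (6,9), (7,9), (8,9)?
26 (handshake: sum of degrees = 2|E| = 2 x 13 = 26)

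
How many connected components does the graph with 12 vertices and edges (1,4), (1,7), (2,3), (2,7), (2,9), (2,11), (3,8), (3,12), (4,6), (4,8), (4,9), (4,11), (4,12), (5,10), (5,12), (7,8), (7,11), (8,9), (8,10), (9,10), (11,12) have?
1 (components: {1, 2, 3, 4, 5, 6, 7, 8, 9, 10, 11, 12})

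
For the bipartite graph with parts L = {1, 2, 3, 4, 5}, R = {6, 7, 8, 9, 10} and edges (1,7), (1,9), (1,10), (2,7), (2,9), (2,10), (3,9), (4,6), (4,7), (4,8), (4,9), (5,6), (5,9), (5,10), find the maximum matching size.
5 (matching: (1,10), (2,7), (3,9), (4,8), (5,6); upper bound min(|L|,|R|) = min(5,5) = 5)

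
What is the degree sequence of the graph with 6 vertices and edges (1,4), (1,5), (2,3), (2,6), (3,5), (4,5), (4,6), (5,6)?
[4, 3, 3, 2, 2, 2] (degrees: deg(1)=2, deg(2)=2, deg(3)=2, deg(4)=3, deg(5)=4, deg(6)=3)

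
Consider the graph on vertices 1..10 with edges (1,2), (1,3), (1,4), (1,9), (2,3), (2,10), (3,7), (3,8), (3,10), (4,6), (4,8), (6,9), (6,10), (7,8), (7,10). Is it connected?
No, it has 2 components: {1, 2, 3, 4, 6, 7, 8, 9, 10}, {5}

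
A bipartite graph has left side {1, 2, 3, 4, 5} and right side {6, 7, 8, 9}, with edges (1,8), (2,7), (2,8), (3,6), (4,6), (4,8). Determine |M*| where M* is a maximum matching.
3 (matching: (1,8), (2,7), (3,6); upper bound min(|L|,|R|) = min(5,4) = 4)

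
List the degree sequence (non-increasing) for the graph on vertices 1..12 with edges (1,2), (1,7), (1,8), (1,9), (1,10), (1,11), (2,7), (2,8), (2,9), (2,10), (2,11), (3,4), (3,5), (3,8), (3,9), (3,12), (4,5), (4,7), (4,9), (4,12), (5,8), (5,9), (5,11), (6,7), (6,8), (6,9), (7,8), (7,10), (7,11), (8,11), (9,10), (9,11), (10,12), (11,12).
[8, 7, 7, 7, 6, 6, 5, 5, 5, 5, 4, 3] (degrees: deg(1)=6, deg(2)=6, deg(3)=5, deg(4)=5, deg(5)=5, deg(6)=3, deg(7)=7, deg(8)=7, deg(9)=8, deg(10)=5, deg(11)=7, deg(12)=4)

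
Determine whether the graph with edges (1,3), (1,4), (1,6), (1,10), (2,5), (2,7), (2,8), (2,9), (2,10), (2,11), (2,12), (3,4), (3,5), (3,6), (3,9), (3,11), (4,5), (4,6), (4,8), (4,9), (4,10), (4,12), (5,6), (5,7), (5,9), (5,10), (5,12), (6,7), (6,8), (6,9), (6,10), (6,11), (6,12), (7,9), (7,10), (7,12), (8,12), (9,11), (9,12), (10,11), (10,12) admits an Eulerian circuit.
No (2 vertices have odd degree: {2, 11}; Eulerian circuit requires 0)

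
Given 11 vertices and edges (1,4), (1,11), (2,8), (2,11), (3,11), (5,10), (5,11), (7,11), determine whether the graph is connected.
No, it has 3 components: {1, 2, 3, 4, 5, 7, 8, 10, 11}, {6}, {9}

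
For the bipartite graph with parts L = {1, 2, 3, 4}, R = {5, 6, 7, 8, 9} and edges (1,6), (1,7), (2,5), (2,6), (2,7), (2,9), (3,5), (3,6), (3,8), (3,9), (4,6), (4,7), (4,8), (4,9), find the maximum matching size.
4 (matching: (1,7), (2,9), (3,8), (4,6); upper bound min(|L|,|R|) = min(4,5) = 4)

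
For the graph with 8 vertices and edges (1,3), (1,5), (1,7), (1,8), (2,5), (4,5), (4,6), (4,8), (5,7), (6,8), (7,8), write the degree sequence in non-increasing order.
[4, 4, 4, 3, 3, 2, 1, 1] (degrees: deg(1)=4, deg(2)=1, deg(3)=1, deg(4)=3, deg(5)=4, deg(6)=2, deg(7)=3, deg(8)=4)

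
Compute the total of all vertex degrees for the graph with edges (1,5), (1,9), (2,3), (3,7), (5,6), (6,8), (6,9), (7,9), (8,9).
18 (handshake: sum of degrees = 2|E| = 2 x 9 = 18)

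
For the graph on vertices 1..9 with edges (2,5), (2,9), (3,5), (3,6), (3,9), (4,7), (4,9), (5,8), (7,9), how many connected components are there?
2 (components: {1}, {2, 3, 4, 5, 6, 7, 8, 9})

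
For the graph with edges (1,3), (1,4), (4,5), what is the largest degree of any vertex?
2 (attained at vertices 1, 4)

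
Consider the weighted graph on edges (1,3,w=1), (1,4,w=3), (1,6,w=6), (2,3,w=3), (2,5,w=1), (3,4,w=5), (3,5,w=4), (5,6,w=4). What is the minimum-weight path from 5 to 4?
8 (path: 5 -> 3 -> 1 -> 4; weights 4 + 1 + 3 = 8)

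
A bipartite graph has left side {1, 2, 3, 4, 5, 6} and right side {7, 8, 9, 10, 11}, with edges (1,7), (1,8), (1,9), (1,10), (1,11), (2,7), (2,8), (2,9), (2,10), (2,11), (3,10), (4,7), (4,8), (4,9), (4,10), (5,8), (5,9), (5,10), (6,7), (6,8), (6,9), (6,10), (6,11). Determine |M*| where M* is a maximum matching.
5 (matching: (1,11), (2,10), (4,9), (5,8), (6,7); upper bound min(|L|,|R|) = min(6,5) = 5)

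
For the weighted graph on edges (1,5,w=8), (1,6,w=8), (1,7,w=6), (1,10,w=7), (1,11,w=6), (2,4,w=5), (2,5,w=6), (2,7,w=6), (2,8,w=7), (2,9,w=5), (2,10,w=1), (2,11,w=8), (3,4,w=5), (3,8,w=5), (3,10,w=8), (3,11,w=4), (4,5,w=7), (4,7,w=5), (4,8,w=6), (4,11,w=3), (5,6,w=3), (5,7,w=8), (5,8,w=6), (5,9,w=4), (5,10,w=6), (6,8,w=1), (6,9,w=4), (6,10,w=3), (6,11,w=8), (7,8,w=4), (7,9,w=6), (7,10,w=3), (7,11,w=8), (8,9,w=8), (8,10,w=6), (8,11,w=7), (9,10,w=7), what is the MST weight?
33 (MST edges: (1,7,w=6), (2,4,w=5), (2,10,w=1), (3,11,w=4), (4,11,w=3), (5,6,w=3), (5,9,w=4), (6,8,w=1), (6,10,w=3), (7,10,w=3); sum of weights 6 + 5 + 1 + 4 + 3 + 3 + 4 + 1 + 3 + 3 = 33)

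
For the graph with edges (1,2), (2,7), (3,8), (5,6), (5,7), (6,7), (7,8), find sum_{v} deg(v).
14 (handshake: sum of degrees = 2|E| = 2 x 7 = 14)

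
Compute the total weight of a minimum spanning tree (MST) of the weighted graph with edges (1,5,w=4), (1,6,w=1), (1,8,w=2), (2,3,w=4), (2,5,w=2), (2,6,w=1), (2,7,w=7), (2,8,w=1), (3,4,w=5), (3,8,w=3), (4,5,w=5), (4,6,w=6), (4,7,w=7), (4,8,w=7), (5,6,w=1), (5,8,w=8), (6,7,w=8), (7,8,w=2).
14 (MST edges: (1,6,w=1), (2,6,w=1), (2,8,w=1), (3,4,w=5), (3,8,w=3), (5,6,w=1), (7,8,w=2); sum of weights 1 + 1 + 1 + 5 + 3 + 1 + 2 = 14)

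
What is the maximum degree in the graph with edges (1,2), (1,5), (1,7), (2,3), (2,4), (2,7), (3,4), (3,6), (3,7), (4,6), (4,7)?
4 (attained at vertices 2, 3, 4, 7)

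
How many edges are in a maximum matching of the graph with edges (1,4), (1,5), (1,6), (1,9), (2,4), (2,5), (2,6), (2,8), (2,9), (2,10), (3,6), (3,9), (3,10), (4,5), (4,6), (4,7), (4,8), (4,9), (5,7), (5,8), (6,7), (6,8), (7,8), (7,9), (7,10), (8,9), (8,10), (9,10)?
5 (matching: (1,9), (2,4), (3,10), (5,7), (6,8); upper bound floor(n/2) = floor(10/2) = 5)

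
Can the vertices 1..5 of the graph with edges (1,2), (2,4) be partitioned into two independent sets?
Yes. Partition: {1, 3, 4, 5}, {2}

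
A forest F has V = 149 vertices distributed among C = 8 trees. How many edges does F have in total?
141 (Each of the 8 component trees on V_i vertices has V_i - 1 edges; summing gives V - C = 149 - 8 = 141)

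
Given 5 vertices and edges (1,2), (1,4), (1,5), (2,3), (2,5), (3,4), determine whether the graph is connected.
Yes (BFS from 1 visits [1, 2, 4, 5, 3] — all 5 vertices reached)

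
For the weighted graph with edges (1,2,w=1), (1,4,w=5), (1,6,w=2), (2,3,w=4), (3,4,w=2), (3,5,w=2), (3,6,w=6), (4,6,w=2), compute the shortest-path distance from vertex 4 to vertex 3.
2 (path: 4 -> 3; weights 2 = 2)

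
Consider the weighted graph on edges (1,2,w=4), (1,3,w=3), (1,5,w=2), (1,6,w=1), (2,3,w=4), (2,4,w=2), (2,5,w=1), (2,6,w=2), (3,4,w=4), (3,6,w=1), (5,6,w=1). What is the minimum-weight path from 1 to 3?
2 (path: 1 -> 6 -> 3; weights 1 + 1 = 2)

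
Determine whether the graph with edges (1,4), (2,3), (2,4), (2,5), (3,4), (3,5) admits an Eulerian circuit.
No (4 vertices have odd degree: {1, 2, 3, 4}; Eulerian circuit requires 0)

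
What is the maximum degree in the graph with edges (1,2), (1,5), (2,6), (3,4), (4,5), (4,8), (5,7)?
3 (attained at vertices 4, 5)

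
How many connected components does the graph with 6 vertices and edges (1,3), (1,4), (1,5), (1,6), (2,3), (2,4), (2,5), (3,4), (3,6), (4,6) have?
1 (components: {1, 2, 3, 4, 5, 6})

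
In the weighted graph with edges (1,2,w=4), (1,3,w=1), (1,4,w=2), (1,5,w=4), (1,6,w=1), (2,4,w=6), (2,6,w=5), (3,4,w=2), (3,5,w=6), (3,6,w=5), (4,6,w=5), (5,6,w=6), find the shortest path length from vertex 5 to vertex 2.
8 (path: 5 -> 1 -> 2; weights 4 + 4 = 8)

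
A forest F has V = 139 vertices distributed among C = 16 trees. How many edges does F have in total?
123 (Each of the 16 component trees on V_i vertices has V_i - 1 edges; summing gives V - C = 139 - 16 = 123)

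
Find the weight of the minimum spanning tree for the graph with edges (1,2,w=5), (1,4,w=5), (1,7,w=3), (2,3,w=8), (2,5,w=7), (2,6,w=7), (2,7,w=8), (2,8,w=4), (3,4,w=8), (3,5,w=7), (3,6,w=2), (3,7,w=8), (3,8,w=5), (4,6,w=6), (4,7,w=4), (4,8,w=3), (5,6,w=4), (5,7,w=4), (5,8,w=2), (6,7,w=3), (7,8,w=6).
21 (MST edges: (1,7,w=3), (2,8,w=4), (3,6,w=2), (4,7,w=4), (4,8,w=3), (5,8,w=2), (6,7,w=3); sum of weights 3 + 4 + 2 + 4 + 3 + 2 + 3 = 21)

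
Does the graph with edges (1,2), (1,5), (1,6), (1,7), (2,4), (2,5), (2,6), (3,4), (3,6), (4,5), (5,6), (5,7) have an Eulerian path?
Yes (the graph is connected and exactly 2 vertices have odd degree: {4, 5}; any Eulerian path must start and end at those)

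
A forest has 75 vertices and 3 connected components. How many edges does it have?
72 (Each of the 3 component trees on V_i vertices has V_i - 1 edges; summing gives V - C = 75 - 3 = 72)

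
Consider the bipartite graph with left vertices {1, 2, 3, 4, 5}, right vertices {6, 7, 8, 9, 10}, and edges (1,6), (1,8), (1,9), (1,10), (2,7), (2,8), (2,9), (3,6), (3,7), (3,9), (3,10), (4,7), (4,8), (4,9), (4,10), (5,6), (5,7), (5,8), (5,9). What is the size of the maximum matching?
5 (matching: (1,10), (2,9), (3,7), (4,8), (5,6); upper bound min(|L|,|R|) = min(5,5) = 5)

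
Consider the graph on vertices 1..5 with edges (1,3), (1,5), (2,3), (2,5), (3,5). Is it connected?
No, it has 2 components: {1, 2, 3, 5}, {4}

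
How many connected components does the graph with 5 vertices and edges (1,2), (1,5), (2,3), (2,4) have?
1 (components: {1, 2, 3, 4, 5})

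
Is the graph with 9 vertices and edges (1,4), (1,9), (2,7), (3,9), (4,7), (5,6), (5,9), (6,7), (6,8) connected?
Yes (BFS from 1 visits [1, 4, 9, 7, 3, 5, 2, 6, 8] — all 9 vertices reached)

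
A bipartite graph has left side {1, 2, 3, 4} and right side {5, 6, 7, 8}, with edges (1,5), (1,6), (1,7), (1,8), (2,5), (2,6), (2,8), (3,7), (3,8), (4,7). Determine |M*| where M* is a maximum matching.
4 (matching: (1,5), (2,6), (3,8), (4,7); upper bound min(|L|,|R|) = min(4,4) = 4)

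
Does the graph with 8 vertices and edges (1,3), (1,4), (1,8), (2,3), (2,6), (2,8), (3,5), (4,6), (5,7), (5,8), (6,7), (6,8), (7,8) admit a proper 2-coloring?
No (odd cycle of length 5: 2 -> 3 -> 1 -> 4 -> 6 -> 2)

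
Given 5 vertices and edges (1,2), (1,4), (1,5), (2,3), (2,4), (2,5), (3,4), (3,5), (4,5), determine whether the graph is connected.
Yes (BFS from 1 visits [1, 2, 4, 5, 3] — all 5 vertices reached)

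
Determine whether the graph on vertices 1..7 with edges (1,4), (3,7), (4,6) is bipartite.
Yes. Partition: {1, 2, 3, 5, 6}, {4, 7}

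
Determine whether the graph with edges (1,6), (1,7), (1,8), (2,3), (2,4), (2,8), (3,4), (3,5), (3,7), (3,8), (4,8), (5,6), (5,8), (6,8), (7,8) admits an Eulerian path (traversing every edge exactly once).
No (8 vertices have odd degree: {1, 2, 3, 4, 5, 6, 7, 8}; Eulerian path requires 0 or 2)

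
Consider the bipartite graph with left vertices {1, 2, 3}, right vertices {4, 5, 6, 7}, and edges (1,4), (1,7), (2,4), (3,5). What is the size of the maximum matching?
3 (matching: (1,7), (2,4), (3,5); upper bound min(|L|,|R|) = min(3,4) = 3)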